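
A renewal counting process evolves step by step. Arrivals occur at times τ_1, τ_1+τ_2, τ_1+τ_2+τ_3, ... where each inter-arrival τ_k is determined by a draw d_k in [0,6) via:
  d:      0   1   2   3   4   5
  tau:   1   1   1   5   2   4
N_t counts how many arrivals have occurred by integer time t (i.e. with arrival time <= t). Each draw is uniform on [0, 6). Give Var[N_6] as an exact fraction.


Inter-arrival values over d=0..5: [1, 1, 1, 5, 2, 4]
Each d has probability 1/6, so the pmf of τ is: f(1) = 1/2, f(2) = 1/6, f(4) = 1/6, f(5) = 1/6
Let p_n(j) = P(N_n = j), with p_0 = [1]. Condition on τ_1: p_n(0) = P(τ > n), and for j >= 1, p_n(j) = Σ_{k<=n} f(k)·p_{n−k}(j−1)
p_1 = [1/2, 1/2]  (j = 0..1)
p_2 = [1/3, 5/12, 1/4]  (j = 0..2)
p_3 = [1/3, 1/4, 7/24, 1/8]  (j = 0..3)
p_4 = [1/6, 7/18, 7/36, 3/16, 1/16]  (j = 0..4)
p_5 = [0, 7/18, 23/72, 7/48, 11/96, 1/32]  (j = 0..5)
p_6 = [0, 1/6, 89/216, 101/432, 5/48, 13/192, 1/64]  (j = 0..6)
E[N_6] = Σ j·p_6(j) = 4391/1728;  E[N_6²] = Σ j²·p_6(j) = 13549/1728
Var[N_6] = 13549/1728 − (4391/1728)² = 4131791/2985984

4131791/2985984


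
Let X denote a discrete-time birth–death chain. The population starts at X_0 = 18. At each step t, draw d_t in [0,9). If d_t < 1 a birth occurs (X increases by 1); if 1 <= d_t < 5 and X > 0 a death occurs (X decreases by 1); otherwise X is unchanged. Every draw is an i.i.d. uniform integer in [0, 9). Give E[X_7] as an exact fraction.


47/3

X can drop by at most 1 per step and X_0 = 18 > T = 7, so X_t >= 18 − t >= 11 > 0 for every t <= 7: the floor at 0 (the 'and X > 0' condition) never binds. Hence X_7 = X_0 + Σ_{t<7} Y_t with i.i.d. increments Y_t = y(d_t) ∈ {+1, −1, 0}.
Outcome values over d=0..8: [1, -1, -1, -1, -1, 0, 0, 0, 0]
Σy = -3, Σy² = 5, M = 9
μ = -3/9 = -1/3,  σ² = 5/9 − (-1/3)² = 4/9
E[X_7] = 18 + 7·(-1/3) = 47/3


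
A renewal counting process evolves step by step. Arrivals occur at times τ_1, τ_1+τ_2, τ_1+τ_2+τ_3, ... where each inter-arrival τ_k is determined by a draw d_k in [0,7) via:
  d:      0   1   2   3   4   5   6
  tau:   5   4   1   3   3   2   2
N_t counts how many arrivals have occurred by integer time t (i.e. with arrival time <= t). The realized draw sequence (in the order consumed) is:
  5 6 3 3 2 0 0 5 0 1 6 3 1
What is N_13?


5

draw d_1=5: τ_1=2, arrival time A_1=2
draw d_2=6: τ_2=2, arrival time A_2=4
draw d_3=3: τ_3=3, arrival time A_3=7
draw d_4=3: τ_4=3, arrival time A_4=10
draw d_5=2: τ_5=1, arrival time A_5=11
draw d_6=0: τ_6=5, arrival time A_6=16
draw d_7=0: τ_7=5, arrival time A_7=21
draw d_8=5: τ_8=2, arrival time A_8=23
draw d_9=0: τ_9=5, arrival time A_9=28
draw d_10=1: τ_10=4, arrival time A_10=32
draw d_11=6: τ_11=2, arrival time A_11=34
draw d_12=3: τ_12=3, arrival time A_12=37
draw d_13=1: τ_13=4, arrival time A_13=41
N_t over t=0..13: 0:0 1:0 2:1 3:1 4:2 5:2 6:2 7:3 8:3 9:3 10:4 11:5 12:5 13:5


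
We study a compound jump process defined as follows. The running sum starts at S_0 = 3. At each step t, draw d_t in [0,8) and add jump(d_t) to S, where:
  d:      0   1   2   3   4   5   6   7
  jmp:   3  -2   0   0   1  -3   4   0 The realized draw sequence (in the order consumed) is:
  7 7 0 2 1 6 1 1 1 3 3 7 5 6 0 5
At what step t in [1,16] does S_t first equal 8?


t=0: S=3, d=7, jump=0, S_1=3
t=1: S=3, d=7, jump=0, S_2=3
t=2: S=3, d=0, jump=3, S_3=6
t=3: S=6, d=2, jump=0, S_4=6
t=4: S=6, d=1, jump=-2, S_5=4
t=5: S=4, d=6, jump=4, S_6=8
t=6: S=8, d=1, jump=-2, S_7=6
t=7: S=6, d=1, jump=-2, S_8=4
t=8: S=4, d=1, jump=-2, S_9=2
t=9: S=2, d=3, jump=0, S_10=2
t=10: S=2, d=3, jump=0, S_11=2
t=11: S=2, d=7, jump=0, S_12=2
t=12: S=2, d=5, jump=-3, S_13=-1
t=13: S=-1, d=6, jump=4, S_14=3
t=14: S=3, d=0, jump=3, S_15=6
t=15: S=6, d=5, jump=-3, S_16=3

6


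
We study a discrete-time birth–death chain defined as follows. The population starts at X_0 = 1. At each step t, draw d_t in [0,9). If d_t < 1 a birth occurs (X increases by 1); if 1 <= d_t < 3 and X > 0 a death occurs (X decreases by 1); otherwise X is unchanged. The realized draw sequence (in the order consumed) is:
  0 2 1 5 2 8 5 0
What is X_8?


t=0: X=1, d=0 → birth, X_1=2
t=1: X=2, d=2 → death, X_2=1
t=2: X=1, d=1 → death, X_3=0
t=3: X=0, d=5 → hold, X_4=0
t=4: X=0, d=2 → hold, X_5=0
t=5: X=0, d=8 → hold, X_6=0
t=6: X=0, d=5 → hold, X_7=0
t=7: X=0, d=0 → birth, X_8=1

1


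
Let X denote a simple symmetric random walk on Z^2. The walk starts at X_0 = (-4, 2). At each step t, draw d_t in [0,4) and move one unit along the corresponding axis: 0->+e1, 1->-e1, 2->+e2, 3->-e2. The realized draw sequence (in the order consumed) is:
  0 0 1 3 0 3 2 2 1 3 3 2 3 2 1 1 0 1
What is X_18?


(-5, 1)

t=0: X=(-4, 2), d=0 → +e1, X_1=(-3, 2)
t=1: X=(-3, 2), d=0 → +e1, X_2=(-2, 2)
t=2: X=(-2, 2), d=1 → -e1, X_3=(-3, 2)
t=3: X=(-3, 2), d=3 → -e2, X_4=(-3, 1)
t=4: X=(-3, 1), d=0 → +e1, X_5=(-2, 1)
t=5: X=(-2, 1), d=3 → -e2, X_6=(-2, 0)
t=6: X=(-2, 0), d=2 → +e2, X_7=(-2, 1)
t=7: X=(-2, 1), d=2 → +e2, X_8=(-2, 2)
t=8: X=(-2, 2), d=1 → -e1, X_9=(-3, 2)
t=9: X=(-3, 2), d=3 → -e2, X_10=(-3, 1)
t=10: X=(-3, 1), d=3 → -e2, X_11=(-3, 0)
t=11: X=(-3, 0), d=2 → +e2, X_12=(-3, 1)
t=12: X=(-3, 1), d=3 → -e2, X_13=(-3, 0)
t=13: X=(-3, 0), d=2 → +e2, X_14=(-3, 1)
t=14: X=(-3, 1), d=1 → -e1, X_15=(-4, 1)
t=15: X=(-4, 1), d=1 → -e1, X_16=(-5, 1)
t=16: X=(-5, 1), d=0 → +e1, X_17=(-4, 1)
t=17: X=(-4, 1), d=1 → -e1, X_18=(-5, 1)


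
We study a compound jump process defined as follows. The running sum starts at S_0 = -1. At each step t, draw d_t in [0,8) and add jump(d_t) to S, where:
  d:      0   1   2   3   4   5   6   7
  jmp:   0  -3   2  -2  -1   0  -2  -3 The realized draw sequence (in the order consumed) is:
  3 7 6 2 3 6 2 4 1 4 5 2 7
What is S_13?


-14

t=0: S=-1, d=3, jump=-2, S_1=-3
t=1: S=-3, d=7, jump=-3, S_2=-6
t=2: S=-6, d=6, jump=-2, S_3=-8
t=3: S=-8, d=2, jump=2, S_4=-6
t=4: S=-6, d=3, jump=-2, S_5=-8
t=5: S=-8, d=6, jump=-2, S_6=-10
t=6: S=-10, d=2, jump=2, S_7=-8
t=7: S=-8, d=4, jump=-1, S_8=-9
t=8: S=-9, d=1, jump=-3, S_9=-12
t=9: S=-12, d=4, jump=-1, S_10=-13
t=10: S=-13, d=5, jump=0, S_11=-13
t=11: S=-13, d=2, jump=2, S_12=-11
t=12: S=-11, d=7, jump=-3, S_13=-14


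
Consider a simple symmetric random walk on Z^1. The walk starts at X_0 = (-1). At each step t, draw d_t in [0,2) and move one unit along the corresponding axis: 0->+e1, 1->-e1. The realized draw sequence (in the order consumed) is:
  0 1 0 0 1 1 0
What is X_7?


t=0: X=(-1), d=0 → +e1, X_1=(0)
t=1: X=(0), d=1 → -e1, X_2=(-1)
t=2: X=(-1), d=0 → +e1, X_3=(0)
t=3: X=(0), d=0 → +e1, X_4=(1)
t=4: X=(1), d=1 → -e1, X_5=(0)
t=5: X=(0), d=1 → -e1, X_6=(-1)
t=6: X=(-1), d=0 → +e1, X_7=(0)

(0)


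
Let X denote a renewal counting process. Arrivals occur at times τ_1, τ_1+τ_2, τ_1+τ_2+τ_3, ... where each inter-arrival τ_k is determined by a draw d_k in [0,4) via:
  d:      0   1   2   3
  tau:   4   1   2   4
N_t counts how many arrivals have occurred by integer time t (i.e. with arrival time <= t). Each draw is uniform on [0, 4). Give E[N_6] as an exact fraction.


8265/4096

Inter-arrival values over d=0..3: [4, 1, 2, 4]
Each d has probability 1/4, so the pmf of τ is: f(1) = 1/4, f(2) = 1/4, f(4) = 1/2
Renewal equation for m(n) = E[N_n]: condition on τ_1 = k (if k <= n, one arrival plus a fresh copy on the remaining n−k steps): m(n) = F(n) + Σ_{k<=n} f(k)·m(n−k), where F(n) = P(τ <= n) and m(0) = 0
m(1) = F(1) = 1/4
m(2) = F(2) + f(1)·m(1) = 1/2 + 1/4·1/4 = 9/16
m(3) = F(3) + f(1)·m(2) + f(2)·m(1) = 1/2 + 1/4·9/16 + 1/4·1/4 = 45/64
m(4) = F(4) + f(1)·m(3) + f(2)·m(2) = 1 + 1/4·45/64 + 1/4·9/16 = 337/256
m(5) = F(5) + f(1)·m(4) + f(2)·m(3) + f(4)·m(1) = 1 + 1/4·337/256 + 1/4·45/64 + 1/2·1/4 = 1669/1024
m(6) = F(6) + f(1)·m(5) + f(2)·m(4) + f(4)·m(2) = 1 + 1/4·1669/1024 + 1/4·337/256 + 1/2·9/16 = 8265/4096
E[N_6] = m(6) = 8265/4096


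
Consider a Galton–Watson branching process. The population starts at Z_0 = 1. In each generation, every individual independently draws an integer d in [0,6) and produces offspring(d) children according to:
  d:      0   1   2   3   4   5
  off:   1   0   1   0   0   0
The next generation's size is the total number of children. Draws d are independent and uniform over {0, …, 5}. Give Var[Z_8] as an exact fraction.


6560/43046721

Outcome values over d=0..5: [1, 0, 1, 0, 0, 0]
Σy = 2, Σy² = 2, M = 6
μ = 2/6 = 1/3,  σ² = 2/6 − (1/3)² = 2/9
V_0 = 0, E_0 = 1
V_1 = 2/9·E_0 + (1/3)²·V_0 = 2/9;  E_1 = 1/3
V_2 = 2/9·E_1 + (1/3)²·V_1 = 8/81;  E_2 = 1/9
V_3 = 2/9·E_2 + (1/3)²·V_2 = 26/729;  E_3 = 1/27
V_4 = 2/9·E_3 + (1/3)²·V_3 = 80/6561;  E_4 = 1/81
V_5 = 2/9·E_4 + (1/3)²·V_4 = 242/59049;  E_5 = 1/243
V_6 = 2/9·E_5 + (1/3)²·V_5 = 728/531441;  E_6 = 1/729
V_7 = 2/9·E_6 + (1/3)²·V_6 = 2186/4782969;  E_7 = 1/2187
V_8 = 2/9·E_7 + (1/3)²·V_7 = 6560/43046721;  E_8 = 1/6561


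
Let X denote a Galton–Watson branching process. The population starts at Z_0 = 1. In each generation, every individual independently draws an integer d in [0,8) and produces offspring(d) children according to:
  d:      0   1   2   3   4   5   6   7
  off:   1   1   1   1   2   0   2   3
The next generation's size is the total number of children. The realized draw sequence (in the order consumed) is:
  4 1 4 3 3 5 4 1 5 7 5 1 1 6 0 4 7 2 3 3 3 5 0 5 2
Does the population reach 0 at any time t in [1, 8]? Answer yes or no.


gen 0: Z_0=1, draws=[4], offspring=[2], Z_1=2
gen 1: Z_1=2, draws=[1, 4], offspring=[1, 2], Z_2=3
gen 2: Z_2=3, draws=[3, 3, 5], offspring=[1, 1, 0], Z_3=2
gen 3: Z_3=2, draws=[4, 1], offspring=[2, 1], Z_4=3
gen 4: Z_4=3, draws=[5, 7, 5], offspring=[0, 3, 0], Z_5=3
gen 5: Z_5=3, draws=[1, 1, 6], offspring=[1, 1, 2], Z_6=4
gen 6: Z_6=4, draws=[0, 4, 7, 2], offspring=[1, 2, 3, 1], Z_7=7
gen 7: Z_7=7, draws=[3, 3, 3, 5, 0, 5, 2], offspring=[1, 1, 1, 0, 1, 0, 1], Z_8=5

no


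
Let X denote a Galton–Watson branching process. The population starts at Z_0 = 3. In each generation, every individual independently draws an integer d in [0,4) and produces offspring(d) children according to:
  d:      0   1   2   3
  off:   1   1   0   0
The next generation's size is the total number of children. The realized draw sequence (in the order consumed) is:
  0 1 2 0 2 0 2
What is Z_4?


gen 0: Z_0=3, draws=[0, 1, 2], offspring=[1, 1, 0], Z_1=2
gen 1: Z_1=2, draws=[0, 2], offspring=[1, 0], Z_2=1
gen 2: Z_2=1, draws=[0], offspring=[1], Z_3=1
gen 3: Z_3=1, draws=[2], offspring=[0], Z_4=0

0


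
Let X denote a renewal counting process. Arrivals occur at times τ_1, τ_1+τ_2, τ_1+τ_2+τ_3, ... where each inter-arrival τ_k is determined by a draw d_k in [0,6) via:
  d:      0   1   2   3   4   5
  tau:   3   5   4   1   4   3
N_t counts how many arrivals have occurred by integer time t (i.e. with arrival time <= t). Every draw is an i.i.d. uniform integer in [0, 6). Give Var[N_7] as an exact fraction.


38421287303/78364164096

Inter-arrival values over d=0..5: [3, 5, 4, 1, 4, 3]
Each d has probability 1/6, so the pmf of τ is: f(1) = 1/6, f(3) = 1/3, f(4) = 1/3, f(5) = 1/6
Let p_n(j) = P(N_n = j), with p_0 = [1]. Condition on τ_1: p_n(0) = P(τ > n), and for j >= 1, p_n(j) = Σ_{k<=n} f(k)·p_{n−k}(j−1)
p_1 = [5/6, 1/6]  (j = 0..1)
p_2 = [5/6, 5/36, 1/36]  (j = 0..2)
p_3 = [1/2, 17/36, 5/216, 1/216]  (j = 0..3)
p_4 = [1/6, 25/36, 29/216, 5/1296, 1/1296]  (j = 0..4)
p_5 = [0, 3/4, 47/216, 41/1296, 5/7776, 1/7776]  (j = 0..5)
p_6 = [0, 7/12, 77/216, 23/432, 53/7776, 5/46656, 1/46656]  (j = 0..6)
p_7 = [0, 13/36, 55/108, 151/1296, 91/7776, 65/46656, 5/279936, 1/279936]  (j = 0..7)
E[N_7] = Σ j·p_7(j) = 499147/279936;  E[N_7²] = Σ j²·p_7(j) = 1027267/279936
Var[N_7] = 1027267/279936 − (499147/279936)² = 38421287303/78364164096


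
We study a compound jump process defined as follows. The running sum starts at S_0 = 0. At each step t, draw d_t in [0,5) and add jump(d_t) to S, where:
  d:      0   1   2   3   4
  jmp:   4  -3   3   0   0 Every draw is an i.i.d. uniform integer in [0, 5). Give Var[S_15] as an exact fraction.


Outcome values over d=0..4: [4, -3, 3, 0, 0]
Σy = 4, Σy² = 34, M = 5
μ = 4/5 = 4/5,  σ² = 34/5 − (4/5)² = 154/25
Independent increments: Var[S_15] = 15·σ² = 15·(154/25) = 462/5

462/5


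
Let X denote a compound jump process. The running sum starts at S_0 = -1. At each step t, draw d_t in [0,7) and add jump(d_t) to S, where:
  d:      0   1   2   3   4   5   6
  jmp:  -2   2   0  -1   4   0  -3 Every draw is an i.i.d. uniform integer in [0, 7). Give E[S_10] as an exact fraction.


Outcome values over d=0..6: [-2, 2, 0, -1, 4, 0, -3]
Σy = 0, Σy² = 34, M = 7
μ = 0/7 = 0,  σ² = 34/7 − (0)² = 34/7
E[S_10] = -1 + 10·(0) = -1

-1


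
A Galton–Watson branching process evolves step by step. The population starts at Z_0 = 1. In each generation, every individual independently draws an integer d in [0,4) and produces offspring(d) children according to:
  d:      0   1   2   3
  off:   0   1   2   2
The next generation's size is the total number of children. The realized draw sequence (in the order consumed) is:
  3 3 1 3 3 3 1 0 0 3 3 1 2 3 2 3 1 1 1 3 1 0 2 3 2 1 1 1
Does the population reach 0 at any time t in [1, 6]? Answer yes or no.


no

gen 0: Z_0=1, draws=[3], offspring=[2], Z_1=2
gen 1: Z_1=2, draws=[3, 1], offspring=[2, 1], Z_2=3
gen 2: Z_2=3, draws=[3, 3, 3], offspring=[2, 2, 2], Z_3=6
gen 3: Z_3=6, draws=[1, 0, 0, 3, 3, 1], offspring=[1, 0, 0, 2, 2, 1], Z_4=6
gen 4: Z_4=6, draws=[2, 3, 2, 3, 1, 1], offspring=[2, 2, 2, 2, 1, 1], Z_5=10
gen 5: Z_5=10, draws=[1, 3, 1, 0, 2, 3, 2, 1, 1, 1], offspring=[1, 2, 1, 0, 2, 2, 2, 1, 1, 1], Z_6=13


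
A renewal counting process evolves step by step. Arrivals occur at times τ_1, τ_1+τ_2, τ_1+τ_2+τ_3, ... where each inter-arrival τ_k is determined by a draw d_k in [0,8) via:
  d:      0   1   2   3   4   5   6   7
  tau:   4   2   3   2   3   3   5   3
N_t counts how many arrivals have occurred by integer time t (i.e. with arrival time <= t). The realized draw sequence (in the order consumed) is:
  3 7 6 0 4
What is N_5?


2

draw d_1=3: τ_1=2, arrival time A_1=2
draw d_2=7: τ_2=3, arrival time A_2=5
draw d_3=6: τ_3=5, arrival time A_3=10
draw d_4=0: τ_4=4, arrival time A_4=14
draw d_5=4: τ_5=3, arrival time A_5=17
N_t over t=0..5: 0:0 1:0 2:1 3:1 4:1 5:2


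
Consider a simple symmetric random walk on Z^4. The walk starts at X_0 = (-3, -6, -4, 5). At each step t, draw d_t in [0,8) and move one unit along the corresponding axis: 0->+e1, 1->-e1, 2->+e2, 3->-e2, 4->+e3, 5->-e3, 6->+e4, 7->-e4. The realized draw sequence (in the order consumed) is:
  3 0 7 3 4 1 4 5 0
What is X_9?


(-2, -8, -3, 4)

t=0: X=(-3, -6, -4, 5), d=3 → -e2, X_1=(-3, -7, -4, 5)
t=1: X=(-3, -7, -4, 5), d=0 → +e1, X_2=(-2, -7, -4, 5)
t=2: X=(-2, -7, -4, 5), d=7 → -e4, X_3=(-2, -7, -4, 4)
t=3: X=(-2, -7, -4, 4), d=3 → -e2, X_4=(-2, -8, -4, 4)
t=4: X=(-2, -8, -4, 4), d=4 → +e3, X_5=(-2, -8, -3, 4)
t=5: X=(-2, -8, -3, 4), d=1 → -e1, X_6=(-3, -8, -3, 4)
t=6: X=(-3, -8, -3, 4), d=4 → +e3, X_7=(-3, -8, -2, 4)
t=7: X=(-3, -8, -2, 4), d=5 → -e3, X_8=(-3, -8, -3, 4)
t=8: X=(-3, -8, -3, 4), d=0 → +e1, X_9=(-2, -8, -3, 4)


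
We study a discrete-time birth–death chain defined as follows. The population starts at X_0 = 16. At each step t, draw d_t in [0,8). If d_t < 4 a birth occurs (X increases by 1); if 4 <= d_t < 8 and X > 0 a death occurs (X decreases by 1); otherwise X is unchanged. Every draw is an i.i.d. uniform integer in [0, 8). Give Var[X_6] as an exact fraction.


6

X can drop by at most 1 per step and X_0 = 16 > T = 6, so X_t >= 16 − t >= 10 > 0 for every t <= 6: the floor at 0 (the 'and X > 0' condition) never binds. Hence X_6 = X_0 + Σ_{t<6} Y_t with i.i.d. increments Y_t = y(d_t) ∈ {+1, −1, 0}.
Outcome values over d=0..7: [1, 1, 1, 1, -1, -1, -1, -1]
Σy = 0, Σy² = 8, M = 8
μ = 0/8 = 0,  σ² = 8/8 − (0)² = 1
Independent increments: Var[X_6] = 6·σ² = 6·(1) = 6


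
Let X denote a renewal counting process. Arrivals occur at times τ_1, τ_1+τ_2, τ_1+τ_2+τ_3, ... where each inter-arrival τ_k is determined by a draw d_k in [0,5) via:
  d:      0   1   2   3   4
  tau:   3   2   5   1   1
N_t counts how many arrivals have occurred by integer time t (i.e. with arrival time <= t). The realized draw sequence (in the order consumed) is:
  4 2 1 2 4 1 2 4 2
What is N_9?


draw d_1=4: τ_1=1, arrival time A_1=1
draw d_2=2: τ_2=5, arrival time A_2=6
draw d_3=1: τ_3=2, arrival time A_3=8
draw d_4=2: τ_4=5, arrival time A_4=13
draw d_5=4: τ_5=1, arrival time A_5=14
draw d_6=1: τ_6=2, arrival time A_6=16
draw d_7=2: τ_7=5, arrival time A_7=21
draw d_8=4: τ_8=1, arrival time A_8=22
draw d_9=2: τ_9=5, arrival time A_9=27
N_t over t=0..9: 0:0 1:1 2:1 3:1 4:1 5:1 6:2 7:2 8:3 9:3

3


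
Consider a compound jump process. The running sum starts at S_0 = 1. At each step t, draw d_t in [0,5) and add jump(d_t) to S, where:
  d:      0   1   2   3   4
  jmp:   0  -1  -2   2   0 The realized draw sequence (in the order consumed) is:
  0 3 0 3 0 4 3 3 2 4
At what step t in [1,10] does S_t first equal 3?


2

t=0: S=1, d=0, jump=0, S_1=1
t=1: S=1, d=3, jump=2, S_2=3
t=2: S=3, d=0, jump=0, S_3=3
t=3: S=3, d=3, jump=2, S_4=5
t=4: S=5, d=0, jump=0, S_5=5
t=5: S=5, d=4, jump=0, S_6=5
t=6: S=5, d=3, jump=2, S_7=7
t=7: S=7, d=3, jump=2, S_8=9
t=8: S=9, d=2, jump=-2, S_9=7
t=9: S=7, d=4, jump=0, S_10=7


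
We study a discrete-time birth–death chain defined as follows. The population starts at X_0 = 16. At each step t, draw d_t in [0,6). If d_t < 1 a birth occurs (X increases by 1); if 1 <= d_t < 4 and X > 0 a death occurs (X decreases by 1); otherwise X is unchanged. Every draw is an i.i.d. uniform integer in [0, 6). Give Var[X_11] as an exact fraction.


55/9

X can drop by at most 1 per step and X_0 = 16 > T = 11, so X_t >= 16 − t >= 5 > 0 for every t <= 11: the floor at 0 (the 'and X > 0' condition) never binds. Hence X_11 = X_0 + Σ_{t<11} Y_t with i.i.d. increments Y_t = y(d_t) ∈ {+1, −1, 0}.
Outcome values over d=0..5: [1, -1, -1, -1, 0, 0]
Σy = -2, Σy² = 4, M = 6
μ = -2/6 = -1/3,  σ² = 4/6 − (-1/3)² = 5/9
Independent increments: Var[X_11] = 11·σ² = 11·(5/9) = 55/9


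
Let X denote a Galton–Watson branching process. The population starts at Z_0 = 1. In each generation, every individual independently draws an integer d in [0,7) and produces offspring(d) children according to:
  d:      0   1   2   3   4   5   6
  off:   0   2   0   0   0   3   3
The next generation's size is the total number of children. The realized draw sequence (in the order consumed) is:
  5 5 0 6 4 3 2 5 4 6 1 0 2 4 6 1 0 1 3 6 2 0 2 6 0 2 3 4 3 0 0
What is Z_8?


gen 0: Z_0=1, draws=[5], offspring=[3], Z_1=3
gen 1: Z_1=3, draws=[5, 0, 6], offspring=[3, 0, 3], Z_2=6
gen 2: Z_2=6, draws=[4, 3, 2, 5, 4, 6], offspring=[0, 0, 0, 3, 0, 3], Z_3=6
gen 3: Z_3=6, draws=[1, 0, 2, 4, 6, 1], offspring=[2, 0, 0, 0, 3, 2], Z_4=7
gen 4: Z_4=7, draws=[0, 1, 3, 6, 2, 0, 2], offspring=[0, 2, 0, 3, 0, 0, 0], Z_5=5
gen 5: Z_5=5, draws=[6, 0, 2, 3, 4], offspring=[3, 0, 0, 0, 0], Z_6=3
gen 6: Z_6=3, draws=[3, 0, 0], offspring=[0, 0, 0], Z_7=0
gen 7: Z_7=0, draws=[], offspring=[], Z_8=0

0


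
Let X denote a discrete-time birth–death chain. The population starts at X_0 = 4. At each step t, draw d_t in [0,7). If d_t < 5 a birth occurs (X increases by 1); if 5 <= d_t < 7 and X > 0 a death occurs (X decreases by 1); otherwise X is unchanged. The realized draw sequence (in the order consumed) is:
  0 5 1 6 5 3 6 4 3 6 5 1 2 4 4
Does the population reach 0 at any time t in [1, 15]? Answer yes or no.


no

t=0: X=4, d=0 → birth, X_1=5
t=1: X=5, d=5 → death, X_2=4
t=2: X=4, d=1 → birth, X_3=5
t=3: X=5, d=6 → death, X_4=4
t=4: X=4, d=5 → death, X_5=3
t=5: X=3, d=3 → birth, X_6=4
t=6: X=4, d=6 → death, X_7=3
t=7: X=3, d=4 → birth, X_8=4
t=8: X=4, d=3 → birth, X_9=5
t=9: X=5, d=6 → death, X_10=4
t=10: X=4, d=5 → death, X_11=3
t=11: X=3, d=1 → birth, X_12=4
t=12: X=4, d=2 → birth, X_13=5
t=13: X=5, d=4 → birth, X_14=6
t=14: X=6, d=4 → birth, X_15=7


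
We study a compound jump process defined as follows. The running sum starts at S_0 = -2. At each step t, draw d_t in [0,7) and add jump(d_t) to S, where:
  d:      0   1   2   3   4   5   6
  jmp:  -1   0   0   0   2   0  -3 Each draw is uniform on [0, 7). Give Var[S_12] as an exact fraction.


1128/49

Outcome values over d=0..6: [-1, 0, 0, 0, 2, 0, -3]
Σy = -2, Σy² = 14, M = 7
μ = -2/7 = -2/7,  σ² = 14/7 − (-2/7)² = 94/49
Independent increments: Var[S_12] = 12·σ² = 12·(94/49) = 1128/49


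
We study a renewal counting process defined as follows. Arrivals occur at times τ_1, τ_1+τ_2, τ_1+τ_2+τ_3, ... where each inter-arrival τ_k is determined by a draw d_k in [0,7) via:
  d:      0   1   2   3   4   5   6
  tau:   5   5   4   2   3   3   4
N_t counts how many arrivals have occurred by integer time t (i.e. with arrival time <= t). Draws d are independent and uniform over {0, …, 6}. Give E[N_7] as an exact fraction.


Inter-arrival values over d=0..6: [5, 5, 4, 2, 3, 3, 4]
Each d has probability 1/7, so the pmf of τ is: f(2) = 1/7, f(3) = 2/7, f(4) = 2/7, f(5) = 2/7
Renewal equation for m(n) = E[N_n]: condition on τ_1 = k (if k <= n, one arrival plus a fresh copy on the remaining n−k steps): m(n) = F(n) + Σ_{k<=n} f(k)·m(n−k), where F(n) = P(τ <= n) and m(0) = 0
m(1) = F(1) = 0
m(2) = F(2) = 1/7
m(3) = F(3) = 3/7
m(4) = F(4) + f(2)·m(2) = 5/7 + 1/7·1/7 = 36/49
m(5) = F(5) + f(2)·m(3) + f(3)·m(2) = 1 + 1/7·3/7 + 2/7·1/7 = 54/49
m(6) = F(6) + f(2)·m(4) + f(3)·m(3) + f(4)·m(2) = 1 + 1/7·36/49 + 2/7·3/7 + 2/7·1/7 = 435/343
m(7) = F(7) + f(2)·m(5) + f(3)·m(4) + f(4)·m(3) + f(5)·m(2) = 1 + 1/7·54/49 + 2/7·36/49 + 2/7·3/7 + 2/7·1/7 = 75/49
E[N_7] = m(7) = 75/49

75/49


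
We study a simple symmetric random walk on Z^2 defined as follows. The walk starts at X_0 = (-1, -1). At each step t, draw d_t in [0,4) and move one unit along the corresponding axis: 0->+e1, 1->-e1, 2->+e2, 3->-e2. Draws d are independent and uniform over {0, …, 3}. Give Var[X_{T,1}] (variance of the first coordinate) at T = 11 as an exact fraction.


Outcome values over d=0..3: [1, -1, 0, 0]
Σy = 0, Σy² = 2, M = 4
μ = 0/4 = 0,  σ² = 2/4 − (0)² = 1/2
Independent increments: Var[X_11] = 11·σ² = 11·(1/2) = 11/2

11/2


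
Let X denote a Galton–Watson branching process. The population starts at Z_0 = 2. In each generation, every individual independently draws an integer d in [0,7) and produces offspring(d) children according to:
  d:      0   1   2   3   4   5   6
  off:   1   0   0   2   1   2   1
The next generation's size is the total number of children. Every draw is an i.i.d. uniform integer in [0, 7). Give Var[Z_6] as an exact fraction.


Outcome values over d=0..6: [1, 0, 0, 2, 1, 2, 1]
Σy = 7, Σy² = 11, M = 7
μ = 7/7 = 1,  σ² = 11/7 − (1)² = 4/7
V_0 = 0, E_0 = 2
V_1 = 4/7·E_0 + (1)²·V_0 = 8/7;  E_1 = 2
V_2 = 4/7·E_1 + (1)²·V_1 = 16/7;  E_2 = 2
V_3 = 4/7·E_2 + (1)²·V_2 = 24/7;  E_3 = 2
V_4 = 4/7·E_3 + (1)²·V_3 = 32/7;  E_4 = 2
V_5 = 4/7·E_4 + (1)²·V_4 = 40/7;  E_5 = 2
V_6 = 4/7·E_5 + (1)²·V_5 = 48/7;  E_6 = 2

48/7


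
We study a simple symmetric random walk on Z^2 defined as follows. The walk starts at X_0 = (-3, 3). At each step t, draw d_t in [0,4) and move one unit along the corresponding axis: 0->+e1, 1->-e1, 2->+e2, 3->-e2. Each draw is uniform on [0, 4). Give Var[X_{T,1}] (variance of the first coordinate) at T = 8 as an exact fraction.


Outcome values over d=0..3: [1, -1, 0, 0]
Σy = 0, Σy² = 2, M = 4
μ = 0/4 = 0,  σ² = 2/4 − (0)² = 1/2
Independent increments: Var[X_8] = 8·σ² = 8·(1/2) = 4

4


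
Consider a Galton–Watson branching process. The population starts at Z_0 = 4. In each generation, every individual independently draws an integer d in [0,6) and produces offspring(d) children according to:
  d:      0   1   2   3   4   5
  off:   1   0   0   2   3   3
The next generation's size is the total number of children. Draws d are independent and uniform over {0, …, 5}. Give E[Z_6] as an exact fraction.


Outcome values over d=0..5: [1, 0, 0, 2, 3, 3]
Σy = 9, Σy² = 23, M = 6
μ = 9/6 = 3/2,  σ² = 23/6 − (3/2)² = 19/12
E[Z_0] = 4
E[Z_1] = 3/2·E[Z_0] = 6
E[Z_2] = 3/2·E[Z_1] = 9
E[Z_3] = 3/2·E[Z_2] = 27/2
E[Z_4] = 3/2·E[Z_3] = 81/4
E[Z_5] = 3/2·E[Z_4] = 243/8
E[Z_6] = 3/2·E[Z_5] = 729/16

729/16


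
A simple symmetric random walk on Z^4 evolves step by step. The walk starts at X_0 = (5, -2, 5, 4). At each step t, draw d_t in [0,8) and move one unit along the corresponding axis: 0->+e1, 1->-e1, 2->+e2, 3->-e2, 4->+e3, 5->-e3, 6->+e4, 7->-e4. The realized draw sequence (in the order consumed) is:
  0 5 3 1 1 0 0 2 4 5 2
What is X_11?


(6, -1, 4, 4)

t=0: X=(5, -2, 5, 4), d=0 → +e1, X_1=(6, -2, 5, 4)
t=1: X=(6, -2, 5, 4), d=5 → -e3, X_2=(6, -2, 4, 4)
t=2: X=(6, -2, 4, 4), d=3 → -e2, X_3=(6, -3, 4, 4)
t=3: X=(6, -3, 4, 4), d=1 → -e1, X_4=(5, -3, 4, 4)
t=4: X=(5, -3, 4, 4), d=1 → -e1, X_5=(4, -3, 4, 4)
t=5: X=(4, -3, 4, 4), d=0 → +e1, X_6=(5, -3, 4, 4)
t=6: X=(5, -3, 4, 4), d=0 → +e1, X_7=(6, -3, 4, 4)
t=7: X=(6, -3, 4, 4), d=2 → +e2, X_8=(6, -2, 4, 4)
t=8: X=(6, -2, 4, 4), d=4 → +e3, X_9=(6, -2, 5, 4)
t=9: X=(6, -2, 5, 4), d=5 → -e3, X_10=(6, -2, 4, 4)
t=10: X=(6, -2, 4, 4), d=2 → +e2, X_11=(6, -1, 4, 4)


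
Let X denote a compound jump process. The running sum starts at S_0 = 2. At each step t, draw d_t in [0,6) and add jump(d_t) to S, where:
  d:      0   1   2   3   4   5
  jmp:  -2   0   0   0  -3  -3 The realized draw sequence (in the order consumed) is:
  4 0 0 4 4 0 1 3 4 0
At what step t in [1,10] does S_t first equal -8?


t=0: S=2, d=4, jump=-3, S_1=-1
t=1: S=-1, d=0, jump=-2, S_2=-3
t=2: S=-3, d=0, jump=-2, S_3=-5
t=3: S=-5, d=4, jump=-3, S_4=-8
t=4: S=-8, d=4, jump=-3, S_5=-11
t=5: S=-11, d=0, jump=-2, S_6=-13
t=6: S=-13, d=1, jump=0, S_7=-13
t=7: S=-13, d=3, jump=0, S_8=-13
t=8: S=-13, d=4, jump=-3, S_9=-16
t=9: S=-16, d=0, jump=-2, S_10=-18

4


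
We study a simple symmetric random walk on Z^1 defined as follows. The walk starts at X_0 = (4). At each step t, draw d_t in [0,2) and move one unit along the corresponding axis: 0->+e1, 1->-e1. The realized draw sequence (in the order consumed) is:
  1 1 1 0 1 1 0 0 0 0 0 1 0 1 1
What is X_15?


t=0: X=(4), d=1 → -e1, X_1=(3)
t=1: X=(3), d=1 → -e1, X_2=(2)
t=2: X=(2), d=1 → -e1, X_3=(1)
t=3: X=(1), d=0 → +e1, X_4=(2)
t=4: X=(2), d=1 → -e1, X_5=(1)
t=5: X=(1), d=1 → -e1, X_6=(0)
t=6: X=(0), d=0 → +e1, X_7=(1)
t=7: X=(1), d=0 → +e1, X_8=(2)
t=8: X=(2), d=0 → +e1, X_9=(3)
t=9: X=(3), d=0 → +e1, X_10=(4)
t=10: X=(4), d=0 → +e1, X_11=(5)
t=11: X=(5), d=1 → -e1, X_12=(4)
t=12: X=(4), d=0 → +e1, X_13=(5)
t=13: X=(5), d=1 → -e1, X_14=(4)
t=14: X=(4), d=1 → -e1, X_15=(3)

(3)


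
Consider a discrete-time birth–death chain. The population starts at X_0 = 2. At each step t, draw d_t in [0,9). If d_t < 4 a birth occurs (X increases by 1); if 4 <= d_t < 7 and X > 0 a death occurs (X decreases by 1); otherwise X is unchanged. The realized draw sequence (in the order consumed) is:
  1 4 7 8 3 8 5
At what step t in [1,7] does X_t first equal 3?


t=0: X=2, d=1 → birth, X_1=3
t=1: X=3, d=4 → death, X_2=2
t=2: X=2, d=7 → hold, X_3=2
t=3: X=2, d=8 → hold, X_4=2
t=4: X=2, d=3 → birth, X_5=3
t=5: X=3, d=8 → hold, X_6=3
t=6: X=3, d=5 → death, X_7=2

1


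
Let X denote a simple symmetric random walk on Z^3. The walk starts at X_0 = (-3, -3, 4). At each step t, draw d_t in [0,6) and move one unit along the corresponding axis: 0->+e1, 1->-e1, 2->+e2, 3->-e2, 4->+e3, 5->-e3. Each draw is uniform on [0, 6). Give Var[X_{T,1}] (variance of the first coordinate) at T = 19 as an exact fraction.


Outcome values over d=0..5: [1, -1, 0, 0, 0, 0]
Σy = 0, Σy² = 2, M = 6
μ = 0/6 = 0,  σ² = 2/6 − (0)² = 1/3
Independent increments: Var[X_19] = 19·σ² = 19·(1/3) = 19/3

19/3


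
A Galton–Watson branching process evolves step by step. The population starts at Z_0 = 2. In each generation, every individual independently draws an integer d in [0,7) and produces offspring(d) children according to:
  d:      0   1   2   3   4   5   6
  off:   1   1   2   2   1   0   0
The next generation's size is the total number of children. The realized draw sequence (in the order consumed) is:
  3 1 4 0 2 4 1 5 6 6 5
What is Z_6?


gen 0: Z_0=2, draws=[3, 1], offspring=[2, 1], Z_1=3
gen 1: Z_1=3, draws=[4, 0, 2], offspring=[1, 1, 2], Z_2=4
gen 2: Z_2=4, draws=[4, 1, 5, 6], offspring=[1, 1, 0, 0], Z_3=2
gen 3: Z_3=2, draws=[6, 5], offspring=[0, 0], Z_4=0
gen 4: Z_4=0, draws=[], offspring=[], Z_5=0
gen 5: Z_5=0, draws=[], offspring=[], Z_6=0

0


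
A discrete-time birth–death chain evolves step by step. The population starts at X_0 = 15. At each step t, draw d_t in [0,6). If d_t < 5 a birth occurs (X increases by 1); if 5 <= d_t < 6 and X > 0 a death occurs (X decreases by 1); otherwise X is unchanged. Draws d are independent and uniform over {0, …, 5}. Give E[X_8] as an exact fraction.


X can drop by at most 1 per step and X_0 = 15 > T = 8, so X_t >= 15 − t >= 7 > 0 for every t <= 8: the floor at 0 (the 'and X > 0' condition) never binds. Hence X_8 = X_0 + Σ_{t<8} Y_t with i.i.d. increments Y_t = y(d_t) ∈ {+1, −1, 0}.
Outcome values over d=0..5: [1, 1, 1, 1, 1, -1]
Σy = 4, Σy² = 6, M = 6
μ = 4/6 = 2/3,  σ² = 6/6 − (2/3)² = 5/9
E[X_8] = 15 + 8·(2/3) = 61/3

61/3


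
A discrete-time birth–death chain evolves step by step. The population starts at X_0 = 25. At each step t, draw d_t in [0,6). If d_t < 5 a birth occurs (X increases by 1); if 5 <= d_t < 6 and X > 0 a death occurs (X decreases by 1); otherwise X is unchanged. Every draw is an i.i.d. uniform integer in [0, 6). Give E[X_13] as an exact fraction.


101/3

X can drop by at most 1 per step and X_0 = 25 > T = 13, so X_t >= 25 − t >= 12 > 0 for every t <= 13: the floor at 0 (the 'and X > 0' condition) never binds. Hence X_13 = X_0 + Σ_{t<13} Y_t with i.i.d. increments Y_t = y(d_t) ∈ {+1, −1, 0}.
Outcome values over d=0..5: [1, 1, 1, 1, 1, -1]
Σy = 4, Σy² = 6, M = 6
μ = 4/6 = 2/3,  σ² = 6/6 − (2/3)² = 5/9
E[X_13] = 25 + 13·(2/3) = 101/3


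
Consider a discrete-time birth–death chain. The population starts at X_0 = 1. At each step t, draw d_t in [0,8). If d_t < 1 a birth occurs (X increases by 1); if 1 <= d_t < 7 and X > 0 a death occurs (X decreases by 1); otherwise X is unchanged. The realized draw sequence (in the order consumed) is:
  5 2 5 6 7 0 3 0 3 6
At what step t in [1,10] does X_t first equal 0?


1

t=0: X=1, d=5 → death, X_1=0
t=1: X=0, d=2 → hold, X_2=0
t=2: X=0, d=5 → hold, X_3=0
t=3: X=0, d=6 → hold, X_4=0
t=4: X=0, d=7 → hold, X_5=0
t=5: X=0, d=0 → birth, X_6=1
t=6: X=1, d=3 → death, X_7=0
t=7: X=0, d=0 → birth, X_8=1
t=8: X=1, d=3 → death, X_9=0
t=9: X=0, d=6 → hold, X_10=0


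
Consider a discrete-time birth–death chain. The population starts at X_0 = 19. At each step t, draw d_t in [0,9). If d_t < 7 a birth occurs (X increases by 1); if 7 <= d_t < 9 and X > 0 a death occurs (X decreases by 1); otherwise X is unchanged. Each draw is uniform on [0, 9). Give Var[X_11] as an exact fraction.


X can drop by at most 1 per step and X_0 = 19 > T = 11, so X_t >= 19 − t >= 8 > 0 for every t <= 11: the floor at 0 (the 'and X > 0' condition) never binds. Hence X_11 = X_0 + Σ_{t<11} Y_t with i.i.d. increments Y_t = y(d_t) ∈ {+1, −1, 0}.
Outcome values over d=0..8: [1, 1, 1, 1, 1, 1, 1, -1, -1]
Σy = 5, Σy² = 9, M = 9
μ = 5/9 = 5/9,  σ² = 9/9 − (5/9)² = 56/81
Independent increments: Var[X_11] = 11·σ² = 11·(56/81) = 616/81

616/81


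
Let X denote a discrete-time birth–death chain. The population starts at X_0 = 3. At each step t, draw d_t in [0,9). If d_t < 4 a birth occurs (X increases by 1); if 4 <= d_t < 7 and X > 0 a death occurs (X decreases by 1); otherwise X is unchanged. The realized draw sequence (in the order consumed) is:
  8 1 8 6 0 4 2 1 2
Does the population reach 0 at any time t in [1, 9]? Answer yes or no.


no

t=0: X=3, d=8 → hold, X_1=3
t=1: X=3, d=1 → birth, X_2=4
t=2: X=4, d=8 → hold, X_3=4
t=3: X=4, d=6 → death, X_4=3
t=4: X=3, d=0 → birth, X_5=4
t=5: X=4, d=4 → death, X_6=3
t=6: X=3, d=2 → birth, X_7=4
t=7: X=4, d=1 → birth, X_8=5
t=8: X=5, d=2 → birth, X_9=6


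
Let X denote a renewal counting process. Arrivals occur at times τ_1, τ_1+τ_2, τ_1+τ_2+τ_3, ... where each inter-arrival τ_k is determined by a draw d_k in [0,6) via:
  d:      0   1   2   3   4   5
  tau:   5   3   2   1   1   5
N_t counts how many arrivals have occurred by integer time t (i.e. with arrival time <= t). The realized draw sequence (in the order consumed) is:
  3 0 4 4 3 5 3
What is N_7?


3

draw d_1=3: τ_1=1, arrival time A_1=1
draw d_2=0: τ_2=5, arrival time A_2=6
draw d_3=4: τ_3=1, arrival time A_3=7
draw d_4=4: τ_4=1, arrival time A_4=8
draw d_5=3: τ_5=1, arrival time A_5=9
draw d_6=5: τ_6=5, arrival time A_6=14
draw d_7=3: τ_7=1, arrival time A_7=15
N_t over t=0..7: 0:0 1:1 2:1 3:1 4:1 5:1 6:2 7:3


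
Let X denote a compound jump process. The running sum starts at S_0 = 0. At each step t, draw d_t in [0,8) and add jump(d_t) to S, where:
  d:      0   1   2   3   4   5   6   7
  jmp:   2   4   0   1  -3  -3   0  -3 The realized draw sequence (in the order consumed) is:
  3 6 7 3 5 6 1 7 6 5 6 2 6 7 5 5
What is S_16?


t=0: S=0, d=3, jump=1, S_1=1
t=1: S=1, d=6, jump=0, S_2=1
t=2: S=1, d=7, jump=-3, S_3=-2
t=3: S=-2, d=3, jump=1, S_4=-1
t=4: S=-1, d=5, jump=-3, S_5=-4
t=5: S=-4, d=6, jump=0, S_6=-4
t=6: S=-4, d=1, jump=4, S_7=0
t=7: S=0, d=7, jump=-3, S_8=-3
t=8: S=-3, d=6, jump=0, S_9=-3
t=9: S=-3, d=5, jump=-3, S_10=-6
t=10: S=-6, d=6, jump=0, S_11=-6
t=11: S=-6, d=2, jump=0, S_12=-6
t=12: S=-6, d=6, jump=0, S_13=-6
t=13: S=-6, d=7, jump=-3, S_14=-9
t=14: S=-9, d=5, jump=-3, S_15=-12
t=15: S=-12, d=5, jump=-3, S_16=-15

-15


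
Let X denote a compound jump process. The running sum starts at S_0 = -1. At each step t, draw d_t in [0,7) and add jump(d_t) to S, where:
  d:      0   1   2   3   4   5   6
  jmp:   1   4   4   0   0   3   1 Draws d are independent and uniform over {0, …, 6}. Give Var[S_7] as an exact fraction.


132/7

Outcome values over d=0..6: [1, 4, 4, 0, 0, 3, 1]
Σy = 13, Σy² = 43, M = 7
μ = 13/7 = 13/7,  σ² = 43/7 − (13/7)² = 132/49
Independent increments: Var[S_7] = 7·σ² = 7·(132/49) = 132/7


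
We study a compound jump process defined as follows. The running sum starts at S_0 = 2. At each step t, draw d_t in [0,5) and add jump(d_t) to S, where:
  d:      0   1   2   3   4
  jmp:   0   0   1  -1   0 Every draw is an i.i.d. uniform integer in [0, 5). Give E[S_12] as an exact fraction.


Outcome values over d=0..4: [0, 0, 1, -1, 0]
Σy = 0, Σy² = 2, M = 5
μ = 0/5 = 0,  σ² = 2/5 − (0)² = 2/5
E[S_12] = 2 + 12·(0) = 2

2


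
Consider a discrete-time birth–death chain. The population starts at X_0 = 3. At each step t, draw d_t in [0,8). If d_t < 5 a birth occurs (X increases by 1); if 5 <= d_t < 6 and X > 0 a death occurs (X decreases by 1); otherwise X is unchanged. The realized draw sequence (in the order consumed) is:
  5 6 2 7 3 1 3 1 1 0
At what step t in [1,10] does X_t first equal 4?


t=0: X=3, d=5 → death, X_1=2
t=1: X=2, d=6 → hold, X_2=2
t=2: X=2, d=2 → birth, X_3=3
t=3: X=3, d=7 → hold, X_4=3
t=4: X=3, d=3 → birth, X_5=4
t=5: X=4, d=1 → birth, X_6=5
t=6: X=5, d=3 → birth, X_7=6
t=7: X=6, d=1 → birth, X_8=7
t=8: X=7, d=1 → birth, X_9=8
t=9: X=8, d=0 → birth, X_10=9

5


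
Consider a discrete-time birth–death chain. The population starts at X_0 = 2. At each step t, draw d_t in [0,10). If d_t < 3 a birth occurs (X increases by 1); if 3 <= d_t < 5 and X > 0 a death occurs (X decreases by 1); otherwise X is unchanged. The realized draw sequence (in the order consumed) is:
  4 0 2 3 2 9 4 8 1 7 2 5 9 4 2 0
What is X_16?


5

t=0: X=2, d=4 → death, X_1=1
t=1: X=1, d=0 → birth, X_2=2
t=2: X=2, d=2 → birth, X_3=3
t=3: X=3, d=3 → death, X_4=2
t=4: X=2, d=2 → birth, X_5=3
t=5: X=3, d=9 → hold, X_6=3
t=6: X=3, d=4 → death, X_7=2
t=7: X=2, d=8 → hold, X_8=2
t=8: X=2, d=1 → birth, X_9=3
t=9: X=3, d=7 → hold, X_10=3
t=10: X=3, d=2 → birth, X_11=4
t=11: X=4, d=5 → hold, X_12=4
t=12: X=4, d=9 → hold, X_13=4
t=13: X=4, d=4 → death, X_14=3
t=14: X=3, d=2 → birth, X_15=4
t=15: X=4, d=0 → birth, X_16=5


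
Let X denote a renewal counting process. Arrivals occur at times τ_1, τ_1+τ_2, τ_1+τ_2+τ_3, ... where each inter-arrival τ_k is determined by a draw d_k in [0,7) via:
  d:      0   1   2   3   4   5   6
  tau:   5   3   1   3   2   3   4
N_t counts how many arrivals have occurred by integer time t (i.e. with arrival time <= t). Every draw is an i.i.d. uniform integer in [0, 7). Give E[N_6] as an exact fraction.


Inter-arrival values over d=0..6: [5, 3, 1, 3, 2, 3, 4]
Each d has probability 1/7, so the pmf of τ is: f(1) = 1/7, f(2) = 1/7, f(3) = 3/7, f(4) = 1/7, f(5) = 1/7
Renewal equation for m(n) = E[N_n]: condition on τ_1 = k (if k <= n, one arrival plus a fresh copy on the remaining n−k steps): m(n) = F(n) + Σ_{k<=n} f(k)·m(n−k), where F(n) = P(τ <= n) and m(0) = 0
m(1) = F(1) = 1/7
m(2) = F(2) + f(1)·m(1) = 2/7 + 1/7·1/7 = 15/49
m(3) = F(3) + f(1)·m(2) + f(2)·m(1) = 5/7 + 1/7·15/49 + 1/7·1/7 = 267/343
m(4) = F(4) + f(1)·m(3) + f(2)·m(2) + f(3)·m(1) = 6/7 + 1/7·267/343 + 1/7·15/49 + 3/7·1/7 = 2577/2401
m(5) = F(5) + f(1)·m(4) + f(2)·m(3) + f(3)·m(2) + f(4)·m(1) = 1 + 1/7·2577/2401 + 1/7·267/343 + 3/7·15/49 + 1/7·1/7 = 23801/16807
m(6) = F(6) + f(1)·m(5) + f(2)·m(4) + f(3)·m(3) + f(4)·m(2) + f(5)·m(1) = 1 + 1/7·23801/16807 + 1/7·2577/2401 + 3/7·267/343 + 1/7·15/49 + 1/7·1/7 = 206284/117649
E[N_6] = m(6) = 206284/117649

206284/117649


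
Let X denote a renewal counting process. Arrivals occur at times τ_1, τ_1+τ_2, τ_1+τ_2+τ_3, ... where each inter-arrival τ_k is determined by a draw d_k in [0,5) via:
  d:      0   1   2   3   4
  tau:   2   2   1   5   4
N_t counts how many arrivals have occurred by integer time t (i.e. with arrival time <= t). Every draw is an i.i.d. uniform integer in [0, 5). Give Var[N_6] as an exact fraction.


179660714/244140625

Inter-arrival values over d=0..4: [2, 2, 1, 5, 4]
Each d has probability 1/5, so the pmf of τ is: f(1) = 1/5, f(2) = 2/5, f(4) = 1/5, f(5) = 1/5
Let p_n(j) = P(N_n = j), with p_0 = [1]. Condition on τ_1: p_n(0) = P(τ > n), and for j >= 1, p_n(j) = Σ_{k<=n} f(k)·p_{n−k}(j−1)
p_1 = [4/5, 1/5]  (j = 0..1)
p_2 = [2/5, 14/25, 1/25]  (j = 0..2)
p_3 = [2/5, 2/5, 24/125, 1/125]  (j = 0..3)
p_4 = [1/5, 11/25, 38/125, 34/625, 1/625]  (j = 0..4)
p_5 = [0, 14/25, 36/125, 86/625, 44/3125, 1/3125]  (j = 0..5)
p_6 = [0, 8/25, 11/25, 117/625, 154/3125, 54/15625, 1/15625]  (j = 0..6)
E[N_6] = Σ j·p_6(j) = 30881/15625;  E[N_6²] = Σ j²·p_6(j) = 72531/15625
Var[N_6] = 72531/15625 − (30881/15625)² = 179660714/244140625


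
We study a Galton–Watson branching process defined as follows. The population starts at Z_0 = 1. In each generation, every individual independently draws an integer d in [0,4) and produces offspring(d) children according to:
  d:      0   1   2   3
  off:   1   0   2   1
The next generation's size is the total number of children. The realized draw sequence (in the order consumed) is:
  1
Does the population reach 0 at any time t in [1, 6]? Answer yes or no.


gen 0: Z_0=1, draws=[1], offspring=[0], Z_1=0
gen 1: Z_1=0, draws=[], offspring=[], Z_2=0
gen 2: Z_2=0, draws=[], offspring=[], Z_3=0
gen 3: Z_3=0, draws=[], offspring=[], Z_4=0
gen 4: Z_4=0, draws=[], offspring=[], Z_5=0
gen 5: Z_5=0, draws=[], offspring=[], Z_6=0

yes


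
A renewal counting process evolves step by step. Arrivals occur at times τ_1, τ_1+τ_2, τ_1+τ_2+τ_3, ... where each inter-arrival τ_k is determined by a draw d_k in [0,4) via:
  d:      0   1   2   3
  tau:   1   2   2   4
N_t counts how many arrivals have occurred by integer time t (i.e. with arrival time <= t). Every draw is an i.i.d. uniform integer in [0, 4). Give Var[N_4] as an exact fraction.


29719/65536

Inter-arrival values over d=0..3: [1, 2, 2, 4]
Each d has probability 1/4, so the pmf of τ is: f(1) = 1/4, f(2) = 1/2, f(4) = 1/4
Let p_n(j) = P(N_n = j), with p_0 = [1]. Condition on τ_1: p_n(0) = P(τ > n), and for j >= 1, p_n(j) = Σ_{k<=n} f(k)·p_{n−k}(j−1)
p_1 = [3/4, 1/4]  (j = 0..1)
p_2 = [1/4, 11/16, 1/16]  (j = 0..2)
p_3 = [1/4, 7/16, 19/64, 1/64]  (j = 0..3)
p_4 = [0, 7/16, 29/64, 27/256, 1/256]  (j = 0..4)
E[N_4] = Σ j·p_4(j) = 429/256;  E[N_4²] = Σ j²·p_4(j) = 835/256
Var[N_4] = 835/256 − (429/256)² = 29719/65536
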